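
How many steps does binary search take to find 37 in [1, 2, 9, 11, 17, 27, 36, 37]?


Search for 37:
[0,7] mid=3 arr[3]=11
[4,7] mid=5 arr[5]=27
[6,7] mid=6 arr[6]=36
[7,7] mid=7 arr[7]=37
Total: 4 comparisons


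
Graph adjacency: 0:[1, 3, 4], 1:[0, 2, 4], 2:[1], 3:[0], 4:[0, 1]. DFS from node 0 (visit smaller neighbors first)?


DFS stack-based: start with [0]
Visit order: [0, 1, 2, 4, 3]


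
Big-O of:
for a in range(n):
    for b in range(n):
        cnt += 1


Per nesting level: O(n) * O(n) = O(n^2)
Complexity: O(n^2)


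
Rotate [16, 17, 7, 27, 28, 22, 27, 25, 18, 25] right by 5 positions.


Right rotate by 5: [22, 27, 25, 18, 25, 16, 17, 7, 27, 28]


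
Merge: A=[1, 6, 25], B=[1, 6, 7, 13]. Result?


Compare heads, take smaller each step.
Merged: [1, 1, 6, 6, 7, 13, 25]


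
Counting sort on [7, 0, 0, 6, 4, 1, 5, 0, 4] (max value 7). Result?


Count array: [3, 1, 0, 0, 2, 1, 1, 1]
Reconstruct: [0, 0, 0, 1, 4, 4, 5, 6, 7]


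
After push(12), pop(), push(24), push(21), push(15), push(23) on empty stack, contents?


push(12) -> [12]
pop() returns 12 -> []
push(24) -> [24]
push(21) -> [24, 21]
push(15) -> [24, 21, 15]
push(23) -> [24, 21, 15, 23]
Final stack (bottom to top): [24, 21, 15, 23]


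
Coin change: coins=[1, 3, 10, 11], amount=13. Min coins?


dp[0]=0; dp[i]=1+min(dp[i-c] for c in coins)
...dp[8]=4, dp[9]=3, dp[10]=1, dp[11]=1, dp[12]=2, dp[13]=2
Minimum coins for 13 = 2


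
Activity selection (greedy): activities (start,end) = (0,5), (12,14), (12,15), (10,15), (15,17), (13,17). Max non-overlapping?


Greedy: pick earliest-ending, then skip overlaps.
Selected (3 activities): [(0, 5), (12, 14), (15, 17)]


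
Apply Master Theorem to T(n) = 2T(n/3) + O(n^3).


a=2, b=3, c=3. log_3(2)=0.631 < c=3. Case 3: O(n^c) = O(n^3)
Complexity: O(n^3)


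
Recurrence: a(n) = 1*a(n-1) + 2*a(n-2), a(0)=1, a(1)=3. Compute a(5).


Build bottom-up:
...a(3)=11, a(4)=21, a(5)=1*21+2*11=43


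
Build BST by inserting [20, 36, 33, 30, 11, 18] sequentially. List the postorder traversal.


Root = 20; build tree by BST insertion.
Postorder traversal: [18, 11, 30, 33, 36, 20]


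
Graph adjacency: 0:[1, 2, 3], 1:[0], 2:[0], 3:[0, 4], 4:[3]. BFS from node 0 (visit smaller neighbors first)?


BFS queue: start with [0]
Visit order: [0, 1, 2, 3, 4]


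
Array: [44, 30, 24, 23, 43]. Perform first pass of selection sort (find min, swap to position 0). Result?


After one pass: [23, 30, 24, 44, 43]


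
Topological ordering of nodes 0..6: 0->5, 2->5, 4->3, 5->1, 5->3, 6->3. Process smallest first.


Kahn's algorithm, process smallest node first
Order: [0, 2, 4, 5, 1, 6, 3]


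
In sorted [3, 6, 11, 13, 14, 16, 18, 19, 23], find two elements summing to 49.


Two pointers: lo=0, hi=8
No pair sums to 49


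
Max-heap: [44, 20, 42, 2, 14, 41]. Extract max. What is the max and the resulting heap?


Max = 44
Replace root with last, heapify down
Resulting heap: [42, 20, 41, 2, 14]


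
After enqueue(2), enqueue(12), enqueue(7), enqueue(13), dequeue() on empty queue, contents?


enqueue(2) -> [2]
enqueue(12) -> [2, 12]
enqueue(7) -> [2, 12, 7]
enqueue(13) -> [2, 12, 7, 13]
dequeue() returns 2 -> [12, 7, 13]
Final queue (front to back): [12, 7, 13]


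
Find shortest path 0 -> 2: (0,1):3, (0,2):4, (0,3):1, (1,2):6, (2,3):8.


Dijkstra from 0:
Distances: {0: 0, 1: 3, 2: 4, 3: 1}
Shortest distance to 2 = 4, path = [0, 2]


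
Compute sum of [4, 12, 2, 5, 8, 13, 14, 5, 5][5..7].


Prefix sums: [0, 4, 16, 18, 23, 31, 44, 58, 63, 68]
Sum[5..7] = prefix[8] - prefix[5] = 63 - 31 = 32


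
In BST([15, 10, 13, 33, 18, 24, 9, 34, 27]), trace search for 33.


BST root = 15
Search for 33: compare at each node
Path: [15, 33]


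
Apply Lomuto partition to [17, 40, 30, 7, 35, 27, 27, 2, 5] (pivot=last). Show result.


Elements <= 5 go left of pivot.
Result: [2, 5, 30, 7, 35, 27, 27, 17, 40], pivot at index 1


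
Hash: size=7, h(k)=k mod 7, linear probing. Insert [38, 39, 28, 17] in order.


Insertions: 38->slot 3; 39->slot 4; 28->slot 0; 17->slot 5
Table: [28, None, None, 38, 39, 17, None]


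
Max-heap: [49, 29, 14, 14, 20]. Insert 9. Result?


Append 9: [49, 29, 14, 14, 20, 9]
Bubble up: no swaps needed
Result: [49, 29, 14, 14, 20, 9]


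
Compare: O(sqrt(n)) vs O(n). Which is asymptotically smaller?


sublinear grows slower than linear
O(sqrt(n)) is asymptotically smaller; O(n) grows faster


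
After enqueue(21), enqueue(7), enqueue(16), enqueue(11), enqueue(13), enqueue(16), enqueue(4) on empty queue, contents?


enqueue(21) -> [21]
enqueue(7) -> [21, 7]
enqueue(16) -> [21, 7, 16]
enqueue(11) -> [21, 7, 16, 11]
enqueue(13) -> [21, 7, 16, 11, 13]
enqueue(16) -> [21, 7, 16, 11, 13, 16]
enqueue(4) -> [21, 7, 16, 11, 13, 16, 4]
Final queue (front to back): [21, 7, 16, 11, 13, 16, 4]


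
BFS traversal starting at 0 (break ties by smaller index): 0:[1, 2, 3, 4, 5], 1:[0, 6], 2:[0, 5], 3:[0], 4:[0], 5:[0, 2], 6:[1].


BFS queue: start with [0]
Visit order: [0, 1, 2, 3, 4, 5, 6]


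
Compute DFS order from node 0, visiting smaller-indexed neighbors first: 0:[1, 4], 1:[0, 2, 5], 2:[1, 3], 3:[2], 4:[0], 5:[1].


DFS stack-based: start with [0]
Visit order: [0, 1, 2, 3, 5, 4]


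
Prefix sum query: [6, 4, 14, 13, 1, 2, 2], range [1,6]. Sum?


Prefix sums: [0, 6, 10, 24, 37, 38, 40, 42]
Sum[1..6] = prefix[7] - prefix[1] = 42 - 6 = 36


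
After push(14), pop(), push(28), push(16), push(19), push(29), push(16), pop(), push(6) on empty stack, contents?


push(14) -> [14]
pop() returns 14 -> []
push(28) -> [28]
push(16) -> [28, 16]
push(19) -> [28, 16, 19]
push(29) -> [28, 16, 19, 29]
push(16) -> [28, 16, 19, 29, 16]
pop() returns 16 -> [28, 16, 19, 29]
push(6) -> [28, 16, 19, 29, 6]
Final stack (bottom to top): [28, 16, 19, 29, 6]


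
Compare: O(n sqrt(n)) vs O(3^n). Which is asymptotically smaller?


n^1.5 grows slower than exponential (base 3)
O(n sqrt(n)) is asymptotically smaller; O(3^n) grows faster


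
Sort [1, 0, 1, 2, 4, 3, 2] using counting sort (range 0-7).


Count array: [1, 2, 2, 1, 1, 0, 0, 0]
Reconstruct: [0, 1, 1, 2, 2, 3, 4]


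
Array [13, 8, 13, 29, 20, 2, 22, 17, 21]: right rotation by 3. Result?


Right rotate by 3: [22, 17, 21, 13, 8, 13, 29, 20, 2]


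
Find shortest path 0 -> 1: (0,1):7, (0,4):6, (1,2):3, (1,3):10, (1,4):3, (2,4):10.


Dijkstra from 0:
Distances: {0: 0, 1: 7, 2: 10, 3: 17, 4: 6}
Shortest distance to 1 = 7, path = [0, 1]


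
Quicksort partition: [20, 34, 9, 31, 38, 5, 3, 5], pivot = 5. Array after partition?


Elements <= 5 go left of pivot.
Result: [5, 3, 5, 31, 38, 20, 34, 9], pivot at index 2


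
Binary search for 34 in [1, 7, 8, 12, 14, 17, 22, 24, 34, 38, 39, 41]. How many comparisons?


Search for 34:
[0,11] mid=5 arr[5]=17
[6,11] mid=8 arr[8]=34
Total: 2 comparisons


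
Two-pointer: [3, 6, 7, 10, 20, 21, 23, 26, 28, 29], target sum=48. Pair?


Two pointers: lo=0, hi=9
Found pair: (20, 28) summing to 48


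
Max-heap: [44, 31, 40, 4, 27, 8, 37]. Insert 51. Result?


Append 51: [44, 31, 40, 4, 27, 8, 37, 51]
Bubble up: swap idx 7(51) with idx 3(4); swap idx 3(51) with idx 1(31); swap idx 1(51) with idx 0(44)
Result: [51, 44, 40, 31, 27, 8, 37, 4]


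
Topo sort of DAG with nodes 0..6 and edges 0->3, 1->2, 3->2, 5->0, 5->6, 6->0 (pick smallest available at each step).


Kahn's algorithm, process smallest node first
Order: [1, 4, 5, 6, 0, 3, 2]


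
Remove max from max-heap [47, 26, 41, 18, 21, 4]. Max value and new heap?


Max = 47
Replace root with last, heapify down
Resulting heap: [41, 26, 4, 18, 21]


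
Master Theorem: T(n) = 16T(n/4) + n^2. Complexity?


a=16, b=4, c=2. log_4(16)=2 = c=2. Case 2: O(n^c log n) = O(n^2 log n)
Complexity: O(n^2 log n)


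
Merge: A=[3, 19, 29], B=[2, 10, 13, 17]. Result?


Compare heads, take smaller each step.
Merged: [2, 3, 10, 13, 17, 19, 29]


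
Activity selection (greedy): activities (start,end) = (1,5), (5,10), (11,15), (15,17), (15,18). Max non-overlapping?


Greedy: pick earliest-ending, then skip overlaps.
Selected (4 activities): [(1, 5), (5, 10), (11, 15), (15, 17)]


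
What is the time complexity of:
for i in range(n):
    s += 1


Per nesting level: O(n) = O(n)
Complexity: O(n)


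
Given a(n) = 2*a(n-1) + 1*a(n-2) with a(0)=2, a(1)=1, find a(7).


Build bottom-up:
...a(5)=53, a(6)=128, a(7)=2*128+1*53=309


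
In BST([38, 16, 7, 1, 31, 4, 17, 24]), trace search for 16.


BST root = 38
Search for 16: compare at each node
Path: [38, 16]


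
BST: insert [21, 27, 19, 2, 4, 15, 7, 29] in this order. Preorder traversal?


Root = 21; build tree by BST insertion.
Preorder traversal: [21, 19, 2, 4, 15, 7, 27, 29]


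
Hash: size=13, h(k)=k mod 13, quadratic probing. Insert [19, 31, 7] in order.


Insertions: 19->slot 6; 31->slot 5; 7->slot 7
Table: [None, None, None, None, None, 31, 19, 7, None, None, None, None, None]


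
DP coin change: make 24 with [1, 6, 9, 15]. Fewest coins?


dp[0]=0; dp[i]=1+min(dp[i-c] for c in coins)
...dp[19]=3, dp[20]=4, dp[21]=2, dp[22]=3, dp[23]=4, dp[24]=2
Minimum coins for 24 = 2


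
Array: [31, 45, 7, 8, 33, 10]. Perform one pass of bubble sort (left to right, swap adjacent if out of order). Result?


After one pass: [31, 7, 8, 33, 10, 45]


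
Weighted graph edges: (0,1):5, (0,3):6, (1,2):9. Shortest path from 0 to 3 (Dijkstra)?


Dijkstra from 0:
Distances: {0: 0, 1: 5, 2: 14, 3: 6}
Shortest distance to 3 = 6, path = [0, 3]


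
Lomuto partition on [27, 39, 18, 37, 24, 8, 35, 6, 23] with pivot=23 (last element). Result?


Elements <= 23 go left of pivot.
Result: [18, 8, 6, 23, 24, 39, 35, 27, 37], pivot at index 3


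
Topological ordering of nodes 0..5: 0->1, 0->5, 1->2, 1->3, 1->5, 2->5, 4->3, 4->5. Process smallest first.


Kahn's algorithm, process smallest node first
Order: [0, 1, 2, 4, 3, 5]


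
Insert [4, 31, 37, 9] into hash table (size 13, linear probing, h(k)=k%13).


Insertions: 4->slot 4; 31->slot 5; 37->slot 11; 9->slot 9
Table: [None, None, None, None, 4, 31, None, None, None, 9, None, 37, None]


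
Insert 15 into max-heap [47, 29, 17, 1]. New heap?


Append 15: [47, 29, 17, 1, 15]
Bubble up: no swaps needed
Result: [47, 29, 17, 1, 15]


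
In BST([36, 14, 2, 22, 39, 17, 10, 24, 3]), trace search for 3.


BST root = 36
Search for 3: compare at each node
Path: [36, 14, 2, 10, 3]


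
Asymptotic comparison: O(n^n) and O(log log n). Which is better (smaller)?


double-logarithmic grows slower than n^n
O(log log n) is asymptotically smaller; O(n^n) grows faster


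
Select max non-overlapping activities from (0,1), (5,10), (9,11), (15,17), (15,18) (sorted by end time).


Greedy: pick earliest-ending, then skip overlaps.
Selected (3 activities): [(0, 1), (5, 10), (15, 17)]


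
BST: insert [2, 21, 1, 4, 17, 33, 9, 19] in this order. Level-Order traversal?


Root = 2; build tree by BST insertion.
Level-Order traversal: [2, 1, 21, 4, 33, 17, 9, 19]


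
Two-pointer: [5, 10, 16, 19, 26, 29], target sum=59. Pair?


Two pointers: lo=0, hi=5
No pair sums to 59


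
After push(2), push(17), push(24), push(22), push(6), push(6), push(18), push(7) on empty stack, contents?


push(2) -> [2]
push(17) -> [2, 17]
push(24) -> [2, 17, 24]
push(22) -> [2, 17, 24, 22]
push(6) -> [2, 17, 24, 22, 6]
push(6) -> [2, 17, 24, 22, 6, 6]
push(18) -> [2, 17, 24, 22, 6, 6, 18]
push(7) -> [2, 17, 24, 22, 6, 6, 18, 7]
Final stack (bottom to top): [2, 17, 24, 22, 6, 6, 18, 7]


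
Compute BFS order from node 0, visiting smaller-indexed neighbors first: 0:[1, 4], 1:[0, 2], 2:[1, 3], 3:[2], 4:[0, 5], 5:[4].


BFS queue: start with [0]
Visit order: [0, 1, 4, 2, 5, 3]


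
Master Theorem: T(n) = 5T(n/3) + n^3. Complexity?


a=5, b=3, c=3. log_3(5)=1.465 < c=3. Case 3: O(n^c) = O(n^3)
Complexity: O(n^3)


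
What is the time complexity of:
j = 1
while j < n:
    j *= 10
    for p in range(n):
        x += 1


Per nesting level: O(log n) * O(n) = O(n log n)
Complexity: O(n log n)


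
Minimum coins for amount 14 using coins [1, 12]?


dp[0]=0; dp[i]=1+min(dp[i-c] for c in coins)
...dp[9]=9, dp[10]=10, dp[11]=11, dp[12]=1, dp[13]=2, dp[14]=3
Minimum coins for 14 = 3


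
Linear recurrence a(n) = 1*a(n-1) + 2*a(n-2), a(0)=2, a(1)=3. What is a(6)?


Build bottom-up:
...a(4)=27, a(5)=53, a(6)=1*53+2*27=107


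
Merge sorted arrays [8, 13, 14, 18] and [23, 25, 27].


Compare heads, take smaller each step.
Merged: [8, 13, 14, 18, 23, 25, 27]


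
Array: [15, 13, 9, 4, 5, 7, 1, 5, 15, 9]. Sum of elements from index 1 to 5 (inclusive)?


Prefix sums: [0, 15, 28, 37, 41, 46, 53, 54, 59, 74, 83]
Sum[1..5] = prefix[6] - prefix[1] = 53 - 15 = 38


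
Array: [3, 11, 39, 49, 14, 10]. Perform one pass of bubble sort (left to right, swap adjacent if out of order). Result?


After one pass: [3, 11, 39, 14, 10, 49]


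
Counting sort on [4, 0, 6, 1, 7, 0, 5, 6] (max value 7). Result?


Count array: [2, 1, 0, 0, 1, 1, 2, 1]
Reconstruct: [0, 0, 1, 4, 5, 6, 6, 7]


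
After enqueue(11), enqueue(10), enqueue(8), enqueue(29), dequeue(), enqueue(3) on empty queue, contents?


enqueue(11) -> [11]
enqueue(10) -> [11, 10]
enqueue(8) -> [11, 10, 8]
enqueue(29) -> [11, 10, 8, 29]
dequeue() returns 11 -> [10, 8, 29]
enqueue(3) -> [10, 8, 29, 3]
Final queue (front to back): [10, 8, 29, 3]


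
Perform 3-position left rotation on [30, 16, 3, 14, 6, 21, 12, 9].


Left rotate by 3: [14, 6, 21, 12, 9, 30, 16, 3]


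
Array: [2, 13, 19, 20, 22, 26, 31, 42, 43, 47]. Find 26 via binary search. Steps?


Search for 26:
[0,9] mid=4 arr[4]=22
[5,9] mid=7 arr[7]=42
[5,6] mid=5 arr[5]=26
Total: 3 comparisons


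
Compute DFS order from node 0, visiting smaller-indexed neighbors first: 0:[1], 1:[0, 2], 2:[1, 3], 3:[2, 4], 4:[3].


DFS stack-based: start with [0]
Visit order: [0, 1, 2, 3, 4]


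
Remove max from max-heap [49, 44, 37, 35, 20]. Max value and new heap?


Max = 49
Replace root with last, heapify down
Resulting heap: [44, 35, 37, 20]


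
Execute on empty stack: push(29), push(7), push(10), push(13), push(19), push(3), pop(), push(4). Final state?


push(29) -> [29]
push(7) -> [29, 7]
push(10) -> [29, 7, 10]
push(13) -> [29, 7, 10, 13]
push(19) -> [29, 7, 10, 13, 19]
push(3) -> [29, 7, 10, 13, 19, 3]
pop() returns 3 -> [29, 7, 10, 13, 19]
push(4) -> [29, 7, 10, 13, 19, 4]
Final stack (bottom to top): [29, 7, 10, 13, 19, 4]


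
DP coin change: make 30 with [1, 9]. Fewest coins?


dp[0]=0; dp[i]=1+min(dp[i-c] for c in coins)
...dp[25]=9, dp[26]=10, dp[27]=3, dp[28]=4, dp[29]=5, dp[30]=6
Minimum coins for 30 = 6


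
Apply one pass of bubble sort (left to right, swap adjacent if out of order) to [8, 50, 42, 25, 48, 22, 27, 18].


After one pass: [8, 42, 25, 48, 22, 27, 18, 50]


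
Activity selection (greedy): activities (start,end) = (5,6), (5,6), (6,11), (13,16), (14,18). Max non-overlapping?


Greedy: pick earliest-ending, then skip overlaps.
Selected (3 activities): [(5, 6), (6, 11), (13, 16)]


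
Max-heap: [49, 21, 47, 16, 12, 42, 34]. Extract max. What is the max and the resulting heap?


Max = 49
Replace root with last, heapify down
Resulting heap: [47, 21, 42, 16, 12, 34]


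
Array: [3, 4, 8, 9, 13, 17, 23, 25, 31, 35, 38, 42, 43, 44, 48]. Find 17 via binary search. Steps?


Search for 17:
[0,14] mid=7 arr[7]=25
[0,6] mid=3 arr[3]=9
[4,6] mid=5 arr[5]=17
Total: 3 comparisons


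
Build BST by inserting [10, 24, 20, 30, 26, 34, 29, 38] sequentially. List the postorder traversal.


Root = 10; build tree by BST insertion.
Postorder traversal: [20, 29, 26, 38, 34, 30, 24, 10]


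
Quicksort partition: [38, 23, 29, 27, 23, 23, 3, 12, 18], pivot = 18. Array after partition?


Elements <= 18 go left of pivot.
Result: [3, 12, 18, 27, 23, 23, 38, 23, 29], pivot at index 2


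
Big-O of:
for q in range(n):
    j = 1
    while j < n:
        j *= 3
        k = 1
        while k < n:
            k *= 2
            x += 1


Per nesting level: O(n) * O(log n) * O(log n) = O(n (log n)^2)
Complexity: O(n (log n)^2)


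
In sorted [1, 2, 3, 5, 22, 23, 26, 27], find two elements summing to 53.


Two pointers: lo=0, hi=7
Found pair: (26, 27) summing to 53


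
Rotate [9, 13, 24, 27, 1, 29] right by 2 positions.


Right rotate by 2: [1, 29, 9, 13, 24, 27]


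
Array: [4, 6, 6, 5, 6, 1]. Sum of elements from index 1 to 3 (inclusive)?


Prefix sums: [0, 4, 10, 16, 21, 27, 28]
Sum[1..3] = prefix[4] - prefix[1] = 21 - 4 = 17


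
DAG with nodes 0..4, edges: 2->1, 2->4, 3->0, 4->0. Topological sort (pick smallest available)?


Kahn's algorithm, process smallest node first
Order: [2, 1, 3, 4, 0]


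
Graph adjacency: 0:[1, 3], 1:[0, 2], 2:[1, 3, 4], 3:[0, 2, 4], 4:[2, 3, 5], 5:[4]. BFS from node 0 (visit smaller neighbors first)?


BFS queue: start with [0]
Visit order: [0, 1, 3, 2, 4, 5]


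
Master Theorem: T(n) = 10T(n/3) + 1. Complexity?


a=10, b=3, c=0. log_3(10)=2.096 > c=0. Case 1: O(n^log_b(a)) = O(n^2.096)
Complexity: O(n^2.096)


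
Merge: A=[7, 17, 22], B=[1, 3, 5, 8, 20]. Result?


Compare heads, take smaller each step.
Merged: [1, 3, 5, 7, 8, 17, 20, 22]


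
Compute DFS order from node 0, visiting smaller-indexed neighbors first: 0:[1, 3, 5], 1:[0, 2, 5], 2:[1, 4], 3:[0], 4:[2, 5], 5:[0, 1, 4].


DFS stack-based: start with [0]
Visit order: [0, 1, 2, 4, 5, 3]


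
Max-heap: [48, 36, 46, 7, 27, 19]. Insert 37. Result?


Append 37: [48, 36, 46, 7, 27, 19, 37]
Bubble up: no swaps needed
Result: [48, 36, 46, 7, 27, 19, 37]


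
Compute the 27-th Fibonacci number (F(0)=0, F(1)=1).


F(n)=F(n-1)+F(n-2)
...F(25)=75025, F(26)=121393, F(27)=196418


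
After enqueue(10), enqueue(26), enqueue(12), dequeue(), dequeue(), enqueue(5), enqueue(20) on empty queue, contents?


enqueue(10) -> [10]
enqueue(26) -> [10, 26]
enqueue(12) -> [10, 26, 12]
dequeue() returns 10 -> [26, 12]
dequeue() returns 26 -> [12]
enqueue(5) -> [12, 5]
enqueue(20) -> [12, 5, 20]
Final queue (front to back): [12, 5, 20]


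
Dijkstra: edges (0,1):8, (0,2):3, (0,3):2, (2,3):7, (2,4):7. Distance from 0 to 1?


Dijkstra from 0:
Distances: {0: 0, 1: 8, 2: 3, 3: 2, 4: 10}
Shortest distance to 1 = 8, path = [0, 1]


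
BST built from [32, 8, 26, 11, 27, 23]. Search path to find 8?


BST root = 32
Search for 8: compare at each node
Path: [32, 8]


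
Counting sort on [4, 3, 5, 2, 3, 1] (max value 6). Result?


Count array: [0, 1, 1, 2, 1, 1, 0]
Reconstruct: [1, 2, 3, 3, 4, 5]


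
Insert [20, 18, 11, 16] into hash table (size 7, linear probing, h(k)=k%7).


Insertions: 20->slot 6; 18->slot 4; 11->slot 5; 16->slot 2
Table: [None, None, 16, None, 18, 11, 20]


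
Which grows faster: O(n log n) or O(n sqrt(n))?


linearithmic grows slower than n^1.5
O(n log n) is asymptotically smaller; O(n sqrt(n)) grows faster


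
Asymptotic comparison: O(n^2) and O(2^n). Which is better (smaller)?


quadratic grows slower than exponential
O(n^2) is asymptotically smaller; O(2^n) grows faster


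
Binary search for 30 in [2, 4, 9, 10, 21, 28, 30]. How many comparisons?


Search for 30:
[0,6] mid=3 arr[3]=10
[4,6] mid=5 arr[5]=28
[6,6] mid=6 arr[6]=30
Total: 3 comparisons


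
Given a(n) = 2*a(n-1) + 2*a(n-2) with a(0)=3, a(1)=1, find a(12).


Build bottom-up:
...a(10)=21376, a(11)=58400, a(12)=2*58400+2*21376=159552


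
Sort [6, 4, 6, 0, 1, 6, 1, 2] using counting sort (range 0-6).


Count array: [1, 2, 1, 0, 1, 0, 3]
Reconstruct: [0, 1, 1, 2, 4, 6, 6, 6]


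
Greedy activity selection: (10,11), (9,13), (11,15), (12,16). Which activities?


Greedy: pick earliest-ending, then skip overlaps.
Selected (2 activities): [(10, 11), (11, 15)]


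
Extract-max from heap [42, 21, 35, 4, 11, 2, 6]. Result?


Max = 42
Replace root with last, heapify down
Resulting heap: [35, 21, 6, 4, 11, 2]


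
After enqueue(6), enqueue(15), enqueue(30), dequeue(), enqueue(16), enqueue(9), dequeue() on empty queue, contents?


enqueue(6) -> [6]
enqueue(15) -> [6, 15]
enqueue(30) -> [6, 15, 30]
dequeue() returns 6 -> [15, 30]
enqueue(16) -> [15, 30, 16]
enqueue(9) -> [15, 30, 16, 9]
dequeue() returns 15 -> [30, 16, 9]
Final queue (front to back): [30, 16, 9]


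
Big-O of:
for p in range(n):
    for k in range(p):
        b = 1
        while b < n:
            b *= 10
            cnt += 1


Per nesting level: O(n) * O(n) [triangular over p] * O(log n) = O(n^2 log n)
Complexity: O(n^2 log n)


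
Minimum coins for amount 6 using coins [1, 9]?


dp[0]=0; dp[i]=1+min(dp[i-c] for c in coins)
...dp[1]=1, dp[2]=2, dp[3]=3, dp[4]=4, dp[5]=5, dp[6]=6
Minimum coins for 6 = 6


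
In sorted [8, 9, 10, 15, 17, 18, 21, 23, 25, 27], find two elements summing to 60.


Two pointers: lo=0, hi=9
No pair sums to 60


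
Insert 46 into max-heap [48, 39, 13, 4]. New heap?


Append 46: [48, 39, 13, 4, 46]
Bubble up: swap idx 4(46) with idx 1(39)
Result: [48, 46, 13, 4, 39]


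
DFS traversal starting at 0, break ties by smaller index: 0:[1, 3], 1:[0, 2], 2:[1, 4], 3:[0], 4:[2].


DFS stack-based: start with [0]
Visit order: [0, 1, 2, 4, 3]


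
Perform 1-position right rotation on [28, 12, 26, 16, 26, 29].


Right rotate by 1: [29, 28, 12, 26, 16, 26]


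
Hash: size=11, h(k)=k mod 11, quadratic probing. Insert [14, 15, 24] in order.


Insertions: 14->slot 3; 15->slot 4; 24->slot 2
Table: [None, None, 24, 14, 15, None, None, None, None, None, None]


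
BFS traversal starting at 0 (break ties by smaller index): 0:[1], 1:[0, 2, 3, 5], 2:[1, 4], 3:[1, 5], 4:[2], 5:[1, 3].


BFS queue: start with [0]
Visit order: [0, 1, 2, 3, 5, 4]


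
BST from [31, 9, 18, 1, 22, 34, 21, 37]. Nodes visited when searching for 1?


BST root = 31
Search for 1: compare at each node
Path: [31, 9, 1]


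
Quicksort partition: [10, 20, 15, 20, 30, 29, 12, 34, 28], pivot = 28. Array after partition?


Elements <= 28 go left of pivot.
Result: [10, 20, 15, 20, 12, 28, 30, 34, 29], pivot at index 5


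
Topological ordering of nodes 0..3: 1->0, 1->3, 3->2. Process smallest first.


Kahn's algorithm, process smallest node first
Order: [1, 0, 3, 2]


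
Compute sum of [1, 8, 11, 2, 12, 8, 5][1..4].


Prefix sums: [0, 1, 9, 20, 22, 34, 42, 47]
Sum[1..4] = prefix[5] - prefix[1] = 34 - 1 = 33


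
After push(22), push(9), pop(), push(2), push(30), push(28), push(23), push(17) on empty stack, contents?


push(22) -> [22]
push(9) -> [22, 9]
pop() returns 9 -> [22]
push(2) -> [22, 2]
push(30) -> [22, 2, 30]
push(28) -> [22, 2, 30, 28]
push(23) -> [22, 2, 30, 28, 23]
push(17) -> [22, 2, 30, 28, 23, 17]
Final stack (bottom to top): [22, 2, 30, 28, 23, 17]


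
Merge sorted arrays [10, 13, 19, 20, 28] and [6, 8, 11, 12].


Compare heads, take smaller each step.
Merged: [6, 8, 10, 11, 12, 13, 19, 20, 28]


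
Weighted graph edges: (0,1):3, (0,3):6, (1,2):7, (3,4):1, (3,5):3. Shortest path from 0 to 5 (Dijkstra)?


Dijkstra from 0:
Distances: {0: 0, 1: 3, 2: 10, 3: 6, 4: 7, 5: 9}
Shortest distance to 5 = 9, path = [0, 3, 5]


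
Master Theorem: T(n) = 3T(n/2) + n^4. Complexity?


a=3, b=2, c=4. log_2(3)=1.585 < c=4. Case 3: O(n^c) = O(n^4)
Complexity: O(n^4)


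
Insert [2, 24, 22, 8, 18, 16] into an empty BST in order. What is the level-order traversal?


Root = 2; build tree by BST insertion.
Level-Order traversal: [2, 24, 22, 8, 18, 16]


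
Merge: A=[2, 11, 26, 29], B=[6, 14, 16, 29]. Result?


Compare heads, take smaller each step.
Merged: [2, 6, 11, 14, 16, 26, 29, 29]


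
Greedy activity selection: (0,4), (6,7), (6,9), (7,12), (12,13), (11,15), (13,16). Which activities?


Greedy: pick earliest-ending, then skip overlaps.
Selected (5 activities): [(0, 4), (6, 7), (7, 12), (12, 13), (13, 16)]


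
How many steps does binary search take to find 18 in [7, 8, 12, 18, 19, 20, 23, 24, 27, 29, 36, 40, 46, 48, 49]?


Search for 18:
[0,14] mid=7 arr[7]=24
[0,6] mid=3 arr[3]=18
Total: 2 comparisons


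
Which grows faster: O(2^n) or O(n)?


linear grows slower than exponential
O(n) is asymptotically smaller; O(2^n) grows faster


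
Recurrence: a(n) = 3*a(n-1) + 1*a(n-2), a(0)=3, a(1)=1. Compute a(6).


Build bottom-up:
...a(4)=63, a(5)=208, a(6)=3*208+1*63=687


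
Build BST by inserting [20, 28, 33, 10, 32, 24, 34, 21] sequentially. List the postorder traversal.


Root = 20; build tree by BST insertion.
Postorder traversal: [10, 21, 24, 32, 34, 33, 28, 20]


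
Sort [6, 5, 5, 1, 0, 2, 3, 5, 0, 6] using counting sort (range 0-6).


Count array: [2, 1, 1, 1, 0, 3, 2]
Reconstruct: [0, 0, 1, 2, 3, 5, 5, 5, 6, 6]


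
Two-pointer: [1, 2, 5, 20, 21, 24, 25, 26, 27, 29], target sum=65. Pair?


Two pointers: lo=0, hi=9
No pair sums to 65


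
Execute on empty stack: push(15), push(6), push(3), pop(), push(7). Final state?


push(15) -> [15]
push(6) -> [15, 6]
push(3) -> [15, 6, 3]
pop() returns 3 -> [15, 6]
push(7) -> [15, 6, 7]
Final stack (bottom to top): [15, 6, 7]


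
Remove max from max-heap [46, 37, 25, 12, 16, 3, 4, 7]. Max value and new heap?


Max = 46
Replace root with last, heapify down
Resulting heap: [37, 16, 25, 12, 7, 3, 4]


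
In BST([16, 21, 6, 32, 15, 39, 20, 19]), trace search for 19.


BST root = 16
Search for 19: compare at each node
Path: [16, 21, 20, 19]


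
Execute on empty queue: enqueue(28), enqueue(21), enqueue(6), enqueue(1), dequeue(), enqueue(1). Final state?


enqueue(28) -> [28]
enqueue(21) -> [28, 21]
enqueue(6) -> [28, 21, 6]
enqueue(1) -> [28, 21, 6, 1]
dequeue() returns 28 -> [21, 6, 1]
enqueue(1) -> [21, 6, 1, 1]
Final queue (front to back): [21, 6, 1, 1]


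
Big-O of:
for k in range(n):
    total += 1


Per nesting level: O(n) = O(n)
Complexity: O(n)


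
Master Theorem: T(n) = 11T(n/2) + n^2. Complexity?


a=11, b=2, c=2. log_2(11)=3.459 > c=2. Case 1: O(n^log_b(a)) = O(n^3.459)
Complexity: O(n^3.459)


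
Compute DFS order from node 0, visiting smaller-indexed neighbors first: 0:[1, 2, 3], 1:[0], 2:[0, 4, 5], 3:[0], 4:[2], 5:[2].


DFS stack-based: start with [0]
Visit order: [0, 1, 2, 4, 5, 3]


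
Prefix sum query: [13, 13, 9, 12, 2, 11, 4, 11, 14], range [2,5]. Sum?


Prefix sums: [0, 13, 26, 35, 47, 49, 60, 64, 75, 89]
Sum[2..5] = prefix[6] - prefix[2] = 60 - 26 = 34


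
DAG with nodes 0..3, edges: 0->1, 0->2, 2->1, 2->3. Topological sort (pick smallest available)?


Kahn's algorithm, process smallest node first
Order: [0, 2, 1, 3]


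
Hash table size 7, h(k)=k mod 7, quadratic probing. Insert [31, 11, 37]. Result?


Insertions: 31->slot 3; 11->slot 4; 37->slot 2
Table: [None, None, 37, 31, 11, None, None]


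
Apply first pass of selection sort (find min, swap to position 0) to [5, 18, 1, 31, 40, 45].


After one pass: [1, 18, 5, 31, 40, 45]


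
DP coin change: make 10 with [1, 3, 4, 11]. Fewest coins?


dp[0]=0; dp[i]=1+min(dp[i-c] for c in coins)
...dp[5]=2, dp[6]=2, dp[7]=2, dp[8]=2, dp[9]=3, dp[10]=3
Minimum coins for 10 = 3


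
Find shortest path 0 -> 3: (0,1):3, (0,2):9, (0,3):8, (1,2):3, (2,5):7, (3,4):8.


Dijkstra from 0:
Distances: {0: 0, 1: 3, 2: 6, 3: 8, 4: 16, 5: 13}
Shortest distance to 3 = 8, path = [0, 3]


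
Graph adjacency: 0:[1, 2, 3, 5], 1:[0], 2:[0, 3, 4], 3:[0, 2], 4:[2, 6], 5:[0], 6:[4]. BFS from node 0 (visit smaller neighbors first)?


BFS queue: start with [0]
Visit order: [0, 1, 2, 3, 5, 4, 6]


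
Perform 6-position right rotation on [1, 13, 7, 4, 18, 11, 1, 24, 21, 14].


Right rotate by 6: [18, 11, 1, 24, 21, 14, 1, 13, 7, 4]


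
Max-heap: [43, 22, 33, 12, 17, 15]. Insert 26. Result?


Append 26: [43, 22, 33, 12, 17, 15, 26]
Bubble up: no swaps needed
Result: [43, 22, 33, 12, 17, 15, 26]


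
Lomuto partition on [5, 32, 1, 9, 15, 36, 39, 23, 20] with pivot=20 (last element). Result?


Elements <= 20 go left of pivot.
Result: [5, 1, 9, 15, 20, 36, 39, 23, 32], pivot at index 4


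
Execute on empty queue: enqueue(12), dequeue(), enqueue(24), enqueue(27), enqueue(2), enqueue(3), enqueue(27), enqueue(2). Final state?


enqueue(12) -> [12]
dequeue() returns 12 -> []
enqueue(24) -> [24]
enqueue(27) -> [24, 27]
enqueue(2) -> [24, 27, 2]
enqueue(3) -> [24, 27, 2, 3]
enqueue(27) -> [24, 27, 2, 3, 27]
enqueue(2) -> [24, 27, 2, 3, 27, 2]
Final queue (front to back): [24, 27, 2, 3, 27, 2]


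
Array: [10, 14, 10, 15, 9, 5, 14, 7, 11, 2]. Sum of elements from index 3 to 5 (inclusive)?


Prefix sums: [0, 10, 24, 34, 49, 58, 63, 77, 84, 95, 97]
Sum[3..5] = prefix[6] - prefix[3] = 63 - 34 = 29


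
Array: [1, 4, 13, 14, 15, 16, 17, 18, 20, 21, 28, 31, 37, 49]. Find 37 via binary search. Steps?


Search for 37:
[0,13] mid=6 arr[6]=17
[7,13] mid=10 arr[10]=28
[11,13] mid=12 arr[12]=37
Total: 3 comparisons


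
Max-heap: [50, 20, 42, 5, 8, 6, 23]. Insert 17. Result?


Append 17: [50, 20, 42, 5, 8, 6, 23, 17]
Bubble up: swap idx 7(17) with idx 3(5)
Result: [50, 20, 42, 17, 8, 6, 23, 5]


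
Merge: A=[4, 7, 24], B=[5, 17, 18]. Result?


Compare heads, take smaller each step.
Merged: [4, 5, 7, 17, 18, 24]


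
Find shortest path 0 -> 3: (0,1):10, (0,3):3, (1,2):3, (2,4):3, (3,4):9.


Dijkstra from 0:
Distances: {0: 0, 1: 10, 2: 13, 3: 3, 4: 12}
Shortest distance to 3 = 3, path = [0, 3]


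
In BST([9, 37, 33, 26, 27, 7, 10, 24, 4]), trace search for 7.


BST root = 9
Search for 7: compare at each node
Path: [9, 7]


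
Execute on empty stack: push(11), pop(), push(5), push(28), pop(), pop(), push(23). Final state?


push(11) -> [11]
pop() returns 11 -> []
push(5) -> [5]
push(28) -> [5, 28]
pop() returns 28 -> [5]
pop() returns 5 -> []
push(23) -> [23]
Final stack (bottom to top): [23]


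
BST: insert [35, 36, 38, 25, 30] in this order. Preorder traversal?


Root = 35; build tree by BST insertion.
Preorder traversal: [35, 25, 30, 36, 38]


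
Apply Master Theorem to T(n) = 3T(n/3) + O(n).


a=3, b=3, c=1. log_3(3)=1 = c=1. Case 2: O(n^c log n) = O(n log n)
Complexity: O(n log n)


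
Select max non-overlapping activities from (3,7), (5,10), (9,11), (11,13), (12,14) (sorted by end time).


Greedy: pick earliest-ending, then skip overlaps.
Selected (3 activities): [(3, 7), (9, 11), (11, 13)]


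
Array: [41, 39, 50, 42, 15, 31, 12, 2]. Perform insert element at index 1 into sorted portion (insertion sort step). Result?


After one pass: [39, 41, 50, 42, 15, 31, 12, 2]


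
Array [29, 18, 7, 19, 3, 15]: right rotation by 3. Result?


Right rotate by 3: [19, 3, 15, 29, 18, 7]


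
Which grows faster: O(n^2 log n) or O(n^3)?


n^2 log n grows slower than cubic
O(n^2 log n) is asymptotically smaller; O(n^3) grows faster


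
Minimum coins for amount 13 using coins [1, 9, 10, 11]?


dp[0]=0; dp[i]=1+min(dp[i-c] for c in coins)
...dp[8]=8, dp[9]=1, dp[10]=1, dp[11]=1, dp[12]=2, dp[13]=3
Minimum coins for 13 = 3


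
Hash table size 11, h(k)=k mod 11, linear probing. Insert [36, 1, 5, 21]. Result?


Insertions: 36->slot 3; 1->slot 1; 5->slot 5; 21->slot 10
Table: [None, 1, None, 36, None, 5, None, None, None, None, 21]


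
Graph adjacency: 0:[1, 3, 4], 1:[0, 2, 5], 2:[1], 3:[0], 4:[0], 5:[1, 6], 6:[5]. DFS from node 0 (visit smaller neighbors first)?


DFS stack-based: start with [0]
Visit order: [0, 1, 2, 5, 6, 3, 4]


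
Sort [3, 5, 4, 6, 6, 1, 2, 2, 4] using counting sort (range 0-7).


Count array: [0, 1, 2, 1, 2, 1, 2, 0]
Reconstruct: [1, 2, 2, 3, 4, 4, 5, 6, 6]


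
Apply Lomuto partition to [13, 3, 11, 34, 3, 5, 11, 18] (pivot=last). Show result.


Elements <= 18 go left of pivot.
Result: [13, 3, 11, 3, 5, 11, 18, 34], pivot at index 6


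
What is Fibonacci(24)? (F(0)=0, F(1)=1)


F(n)=F(n-1)+F(n-2)
...F(22)=17711, F(23)=28657, F(24)=46368


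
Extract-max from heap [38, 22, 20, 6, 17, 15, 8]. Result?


Max = 38
Replace root with last, heapify down
Resulting heap: [22, 17, 20, 6, 8, 15]


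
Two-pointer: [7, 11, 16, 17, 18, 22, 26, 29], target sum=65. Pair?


Two pointers: lo=0, hi=7
No pair sums to 65


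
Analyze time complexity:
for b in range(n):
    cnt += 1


Per nesting level: O(n) = O(n)
Complexity: O(n)


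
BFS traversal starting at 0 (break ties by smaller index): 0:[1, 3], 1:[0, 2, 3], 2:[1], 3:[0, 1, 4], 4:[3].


BFS queue: start with [0]
Visit order: [0, 1, 3, 2, 4]


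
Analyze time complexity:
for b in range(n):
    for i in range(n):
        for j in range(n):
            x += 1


Per nesting level: O(n) * O(n) * O(n) = O(n^3)
Complexity: O(n^3)


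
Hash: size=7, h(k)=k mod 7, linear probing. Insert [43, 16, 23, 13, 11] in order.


Insertions: 43->slot 1; 16->slot 2; 23->slot 3; 13->slot 6; 11->slot 4
Table: [None, 43, 16, 23, 11, None, 13]


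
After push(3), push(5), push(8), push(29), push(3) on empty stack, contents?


push(3) -> [3]
push(5) -> [3, 5]
push(8) -> [3, 5, 8]
push(29) -> [3, 5, 8, 29]
push(3) -> [3, 5, 8, 29, 3]
Final stack (bottom to top): [3, 5, 8, 29, 3]


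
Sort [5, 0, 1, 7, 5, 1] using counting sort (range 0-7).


Count array: [1, 2, 0, 0, 0, 2, 0, 1]
Reconstruct: [0, 1, 1, 5, 5, 7]


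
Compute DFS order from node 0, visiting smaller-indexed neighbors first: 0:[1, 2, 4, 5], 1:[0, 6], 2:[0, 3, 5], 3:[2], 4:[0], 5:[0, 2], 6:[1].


DFS stack-based: start with [0]
Visit order: [0, 1, 6, 2, 3, 5, 4]


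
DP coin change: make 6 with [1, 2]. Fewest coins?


dp[0]=0; dp[i]=1+min(dp[i-c] for c in coins)
...dp[1]=1, dp[2]=1, dp[3]=2, dp[4]=2, dp[5]=3, dp[6]=3
Minimum coins for 6 = 3


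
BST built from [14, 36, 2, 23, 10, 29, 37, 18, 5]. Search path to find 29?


BST root = 14
Search for 29: compare at each node
Path: [14, 36, 23, 29]


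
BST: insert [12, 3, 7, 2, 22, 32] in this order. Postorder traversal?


Root = 12; build tree by BST insertion.
Postorder traversal: [2, 7, 3, 32, 22, 12]


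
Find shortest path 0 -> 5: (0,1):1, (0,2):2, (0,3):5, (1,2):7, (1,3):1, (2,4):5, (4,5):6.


Dijkstra from 0:
Distances: {0: 0, 1: 1, 2: 2, 3: 2, 4: 7, 5: 13}
Shortest distance to 5 = 13, path = [0, 2, 4, 5]


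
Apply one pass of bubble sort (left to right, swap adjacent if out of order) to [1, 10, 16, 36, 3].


After one pass: [1, 10, 16, 3, 36]


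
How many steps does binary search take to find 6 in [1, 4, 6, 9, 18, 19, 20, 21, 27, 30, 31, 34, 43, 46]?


Search for 6:
[0,13] mid=6 arr[6]=20
[0,5] mid=2 arr[2]=6
Total: 2 comparisons


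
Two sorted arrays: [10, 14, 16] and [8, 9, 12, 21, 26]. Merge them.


Compare heads, take smaller each step.
Merged: [8, 9, 10, 12, 14, 16, 21, 26]


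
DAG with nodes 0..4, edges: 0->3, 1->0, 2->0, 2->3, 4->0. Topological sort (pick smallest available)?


Kahn's algorithm, process smallest node first
Order: [1, 2, 4, 0, 3]


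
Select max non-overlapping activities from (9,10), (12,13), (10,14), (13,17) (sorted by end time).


Greedy: pick earliest-ending, then skip overlaps.
Selected (3 activities): [(9, 10), (12, 13), (13, 17)]


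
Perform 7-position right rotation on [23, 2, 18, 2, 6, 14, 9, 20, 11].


Right rotate by 7: [18, 2, 6, 14, 9, 20, 11, 23, 2]


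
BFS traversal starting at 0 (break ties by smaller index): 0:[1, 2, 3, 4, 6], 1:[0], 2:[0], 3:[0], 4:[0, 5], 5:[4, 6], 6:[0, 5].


BFS queue: start with [0]
Visit order: [0, 1, 2, 3, 4, 6, 5]


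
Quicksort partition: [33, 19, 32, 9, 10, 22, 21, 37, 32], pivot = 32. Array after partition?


Elements <= 32 go left of pivot.
Result: [19, 32, 9, 10, 22, 21, 32, 37, 33], pivot at index 6


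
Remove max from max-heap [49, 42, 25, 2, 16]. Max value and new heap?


Max = 49
Replace root with last, heapify down
Resulting heap: [42, 16, 25, 2]


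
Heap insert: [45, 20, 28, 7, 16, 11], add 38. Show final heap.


Append 38: [45, 20, 28, 7, 16, 11, 38]
Bubble up: swap idx 6(38) with idx 2(28)
Result: [45, 20, 38, 7, 16, 11, 28]


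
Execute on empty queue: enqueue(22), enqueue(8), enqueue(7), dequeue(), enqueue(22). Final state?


enqueue(22) -> [22]
enqueue(8) -> [22, 8]
enqueue(7) -> [22, 8, 7]
dequeue() returns 22 -> [8, 7]
enqueue(22) -> [8, 7, 22]
Final queue (front to back): [8, 7, 22]


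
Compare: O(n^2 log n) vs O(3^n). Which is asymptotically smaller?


n^2 log n grows slower than exponential (base 3)
O(n^2 log n) is asymptotically smaller; O(3^n) grows faster


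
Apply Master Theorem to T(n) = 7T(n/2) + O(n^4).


a=7, b=2, c=4. log_2(7)=2.807 < c=4. Case 3: O(n^c) = O(n^4)
Complexity: O(n^4)


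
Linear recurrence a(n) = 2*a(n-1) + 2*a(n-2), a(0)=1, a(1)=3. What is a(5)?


Build bottom-up:
...a(3)=22, a(4)=60, a(5)=2*60+2*22=164


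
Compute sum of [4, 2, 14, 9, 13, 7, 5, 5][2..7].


Prefix sums: [0, 4, 6, 20, 29, 42, 49, 54, 59]
Sum[2..7] = prefix[8] - prefix[2] = 59 - 6 = 53


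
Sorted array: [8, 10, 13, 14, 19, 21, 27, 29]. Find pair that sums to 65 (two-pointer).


Two pointers: lo=0, hi=7
No pair sums to 65


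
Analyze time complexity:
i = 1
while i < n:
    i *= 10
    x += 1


Per nesting level: O(log n) = O(log n)
Complexity: O(log n)


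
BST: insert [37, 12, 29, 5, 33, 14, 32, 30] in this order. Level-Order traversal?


Root = 37; build tree by BST insertion.
Level-Order traversal: [37, 12, 5, 29, 14, 33, 32, 30]


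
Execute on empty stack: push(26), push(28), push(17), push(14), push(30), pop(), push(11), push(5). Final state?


push(26) -> [26]
push(28) -> [26, 28]
push(17) -> [26, 28, 17]
push(14) -> [26, 28, 17, 14]
push(30) -> [26, 28, 17, 14, 30]
pop() returns 30 -> [26, 28, 17, 14]
push(11) -> [26, 28, 17, 14, 11]
push(5) -> [26, 28, 17, 14, 11, 5]
Final stack (bottom to top): [26, 28, 17, 14, 11, 5]


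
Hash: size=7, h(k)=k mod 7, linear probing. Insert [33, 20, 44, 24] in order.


Insertions: 33->slot 5; 20->slot 6; 44->slot 2; 24->slot 3
Table: [None, None, 44, 24, None, 33, 20]


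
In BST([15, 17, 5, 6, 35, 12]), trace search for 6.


BST root = 15
Search for 6: compare at each node
Path: [15, 5, 6]


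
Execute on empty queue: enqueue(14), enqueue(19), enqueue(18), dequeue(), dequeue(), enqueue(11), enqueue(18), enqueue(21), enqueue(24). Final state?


enqueue(14) -> [14]
enqueue(19) -> [14, 19]
enqueue(18) -> [14, 19, 18]
dequeue() returns 14 -> [19, 18]
dequeue() returns 19 -> [18]
enqueue(11) -> [18, 11]
enqueue(18) -> [18, 11, 18]
enqueue(21) -> [18, 11, 18, 21]
enqueue(24) -> [18, 11, 18, 21, 24]
Final queue (front to back): [18, 11, 18, 21, 24]


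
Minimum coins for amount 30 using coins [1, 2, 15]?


dp[0]=0; dp[i]=1+min(dp[i-c] for c in coins)
...dp[25]=6, dp[26]=7, dp[27]=7, dp[28]=8, dp[29]=8, dp[30]=2
Minimum coins for 30 = 2


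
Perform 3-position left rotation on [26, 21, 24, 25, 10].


Left rotate by 3: [25, 10, 26, 21, 24]


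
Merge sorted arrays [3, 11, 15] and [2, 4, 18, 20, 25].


Compare heads, take smaller each step.
Merged: [2, 3, 4, 11, 15, 18, 20, 25]


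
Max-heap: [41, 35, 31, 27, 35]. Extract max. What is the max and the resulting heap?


Max = 41
Replace root with last, heapify down
Resulting heap: [35, 35, 31, 27]


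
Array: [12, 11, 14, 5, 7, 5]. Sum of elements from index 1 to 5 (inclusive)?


Prefix sums: [0, 12, 23, 37, 42, 49, 54]
Sum[1..5] = prefix[6] - prefix[1] = 54 - 12 = 42


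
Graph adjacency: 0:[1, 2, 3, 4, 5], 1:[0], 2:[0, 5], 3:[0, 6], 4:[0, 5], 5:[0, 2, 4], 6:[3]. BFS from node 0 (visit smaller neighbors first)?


BFS queue: start with [0]
Visit order: [0, 1, 2, 3, 4, 5, 6]
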